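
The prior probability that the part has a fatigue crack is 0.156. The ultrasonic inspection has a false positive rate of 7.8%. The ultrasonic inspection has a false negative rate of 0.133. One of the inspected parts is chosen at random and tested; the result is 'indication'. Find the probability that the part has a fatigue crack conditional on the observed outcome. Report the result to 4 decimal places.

P(H | E) ≈ 0.6726

Write H for 'the part has a fatigue crack'. Prior odds H:¬H = 0.156/0.844 = 0.18483. For the 'indication' outcome, the likelihood ratio is 0.867/0.078 = 11.115.
Posterior odds = 0.18483 × 11.115 = 2.0545, so P(H|E) = 2.0545/(1+2.0545) = 0.6726.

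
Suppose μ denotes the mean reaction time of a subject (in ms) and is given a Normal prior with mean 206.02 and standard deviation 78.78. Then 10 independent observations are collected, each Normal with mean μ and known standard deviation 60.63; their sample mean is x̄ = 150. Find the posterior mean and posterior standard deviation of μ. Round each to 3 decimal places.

Posterior mean ≈ 153.133; posterior SD ≈ 18.629

Prior precision 1/τ₀² = 1/78.78² = 0.00016113; data precision n/σ² = 10/60.63² = 0.00272035.
Posterior precision = 0.00016113 + 0.00272035 = 0.00288148, giving posterior SD = 1/√0.00288148 = 18.629.
Posterior mean = (0.00016113·206.02 + 0.00272035·150) / 0.00288148 = 153.133.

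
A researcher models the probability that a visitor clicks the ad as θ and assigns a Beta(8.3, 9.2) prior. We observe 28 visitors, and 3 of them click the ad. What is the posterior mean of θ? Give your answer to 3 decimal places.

Posterior mean ≈ 0.248

Observing 3 successes and 25 failures updates Beta(8.3, 9.2) by adding the success and failure counts to the two shape parameters: α = 8.3+3 = 11.3, β = 9.2+25 = 34.2.
E[θ | data] = 11.3/(11.3+34.2) = 0.248.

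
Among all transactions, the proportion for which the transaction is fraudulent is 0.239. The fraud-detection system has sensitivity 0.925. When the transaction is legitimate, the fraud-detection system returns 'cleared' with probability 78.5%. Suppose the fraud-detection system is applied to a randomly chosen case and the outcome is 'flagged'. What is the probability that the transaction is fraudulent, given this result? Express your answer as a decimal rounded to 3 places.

Let H be the event that the transaction is fraudulent. P(H) = 0.239, so P(¬H) = 0.761. With E the 'flagged' result, P(E|H) = 0.925 and P(E|¬H) = 0.215.
P(E) = 0.925·0.239 + 0.215·0.761 = 0.22107 + 0.16362 = 0.38469.
By Bayes' theorem, P(H|E) = 0.22107 / 0.38469 = 0.575.

P(H | E) ≈ 0.575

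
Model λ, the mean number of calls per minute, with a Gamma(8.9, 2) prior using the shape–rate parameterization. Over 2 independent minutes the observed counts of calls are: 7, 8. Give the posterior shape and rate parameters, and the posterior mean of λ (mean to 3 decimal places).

Posterior: Gamma(shape=23.9, rate=4); mean ≈ 5.975

Total count ∑xᵢ = 15 over n = 2 minutes.
Gamma is conjugate to the Poisson likelihood: posterior is Gamma(shape = 8.9+15 = 23.9, rate = 2+2 = 4).
Posterior mean = shape/rate = 23.9/4 = 5.975.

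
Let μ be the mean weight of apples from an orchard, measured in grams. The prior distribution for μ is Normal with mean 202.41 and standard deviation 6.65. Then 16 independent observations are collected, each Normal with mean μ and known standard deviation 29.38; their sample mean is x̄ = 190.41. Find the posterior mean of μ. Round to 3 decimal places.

With known σ, the Normal prior is conjugate. Weight on the data is w = (n/σ²)/(n/σ² + 1/τ₀²) = 0.0185360/(0.0185360+0.0226129) = 0.45046.
Posterior mean = w·x̄ + (1−w)·μ₀ = 0.45046·190.41 + 0.54954·202.41 = 197.004.

Posterior mean ≈ 197.004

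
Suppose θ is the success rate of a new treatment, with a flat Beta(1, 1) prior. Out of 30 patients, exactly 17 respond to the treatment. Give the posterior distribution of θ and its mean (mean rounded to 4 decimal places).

The binomial likelihood is conjugate to the Beta prior: with 17 successes and 13 failures, the posterior is Beta(1+17, 1+13) = Beta(18, 14).
Posterior mean = α/(α+β) = 18/32 = 0.5625.

Posterior: Beta(18, 14); mean ≈ 0.5625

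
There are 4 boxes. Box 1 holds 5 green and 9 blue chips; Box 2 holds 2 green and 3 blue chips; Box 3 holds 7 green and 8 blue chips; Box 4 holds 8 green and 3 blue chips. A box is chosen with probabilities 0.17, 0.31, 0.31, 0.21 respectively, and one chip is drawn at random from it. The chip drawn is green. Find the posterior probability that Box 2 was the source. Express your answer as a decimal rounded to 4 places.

P(green|Box 1) = 0.3571; P(green|Box 2) = 0.4; P(green|Box 3) = 0.4667; P(green|Box 4) = 0.7273.
Prior × likelihood for each source: 0.17·0.3571=0.06071, 0.31·0.4=0.1240, 0.31·0.4667=0.1447, 0.21·0.7273=0.1527. Summing gives P(green) = 0.48211.
P(Box 2 | green) = 0.1240 / 0.48211 = 0.2572.

Posterior probability ≈ 0.2572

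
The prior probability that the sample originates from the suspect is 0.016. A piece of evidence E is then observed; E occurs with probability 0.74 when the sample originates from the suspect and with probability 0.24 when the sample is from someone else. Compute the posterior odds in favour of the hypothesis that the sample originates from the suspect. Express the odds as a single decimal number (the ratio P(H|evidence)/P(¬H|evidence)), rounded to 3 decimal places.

Posterior odds ≈ 0.050

Prior odds = 0.016/(1−0.016) = 0.016260. In log-odds, ln(0.016260) = -4.1190.
Add log likelihood ratio: ln(3.0833) = 1.1260.
Posterior log-odds = -2.9930, so posterior odds = exp(-2.9930) = 0.050136.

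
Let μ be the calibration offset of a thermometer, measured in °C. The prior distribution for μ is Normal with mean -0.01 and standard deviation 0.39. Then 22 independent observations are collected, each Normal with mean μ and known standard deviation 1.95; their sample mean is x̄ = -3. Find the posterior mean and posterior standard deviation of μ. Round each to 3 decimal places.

Posterior mean ≈ -1.410; posterior SD ≈ 0.284

With known σ, the Normal prior is conjugate. Weight on the data is w = (n/σ²)/(n/σ² + 1/τ₀²) = 5.78567/(5.78567+6.57462) = 0.46809.
Posterior mean = w·x̄ + (1−w)·μ₀ = 0.46809·-3 + 0.53191·-0.01 = -1.410. Posterior variance = 1/(5.78567+6.57462) = 0.0809043, so SD = 0.284.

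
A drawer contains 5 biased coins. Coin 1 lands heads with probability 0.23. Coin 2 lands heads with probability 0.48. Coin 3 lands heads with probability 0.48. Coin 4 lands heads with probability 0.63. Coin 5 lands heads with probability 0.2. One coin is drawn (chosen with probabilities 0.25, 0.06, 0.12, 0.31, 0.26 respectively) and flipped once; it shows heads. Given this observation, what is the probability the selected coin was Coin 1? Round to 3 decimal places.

Posterior probability ≈ 0.147

P(heads|C1) = 0.23; P(heads|C2) = 0.48; P(heads|C3) = 0.48; P(heads|C4) = 0.63; P(heads|C5) = 0.2.
Prior × likelihood for each source: 0.25·0.23=0.05750, 0.06·0.48=0.02880, 0.12·0.48=0.05760, 0.31·0.63=0.1953, 0.26·0.2=0.05200. Summing gives P(heads) = 0.39120.
P(Coin 1 | heads) = 0.05750 / 0.39120 = 0.147.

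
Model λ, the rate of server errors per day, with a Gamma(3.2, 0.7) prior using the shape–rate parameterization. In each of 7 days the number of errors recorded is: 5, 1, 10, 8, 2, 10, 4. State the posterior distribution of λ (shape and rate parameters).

Posterior: Gamma(shape=43.2, rate=7.7)

The Poisson likelihood adds the total count to the shape and the number of exposure periods to the rate. Here ∑xᵢ = 40 and n = 7, so shape 3.2→43.2 and rate 0.7→7.7.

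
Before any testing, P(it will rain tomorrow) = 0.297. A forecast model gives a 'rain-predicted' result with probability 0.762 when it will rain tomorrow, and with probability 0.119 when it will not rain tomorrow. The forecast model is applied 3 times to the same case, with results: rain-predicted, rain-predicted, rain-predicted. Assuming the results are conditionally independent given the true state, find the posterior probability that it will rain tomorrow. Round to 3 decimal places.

With H the event that it will rain tomorrow, the joint likelihood of the observed sequence is P(data|H) = 0.762·0.762·0.762 = 0.44245 and P(data|¬H) = 0.119·0.119·0.119 = 0.0016852.
Bayes: P(H|data) = 0.297·0.44245 / (0.297·0.44245 + 0.703·0.0016852) = 0.13141/0.13259 = 0.9911.

Posterior P(H) ≈ 0.991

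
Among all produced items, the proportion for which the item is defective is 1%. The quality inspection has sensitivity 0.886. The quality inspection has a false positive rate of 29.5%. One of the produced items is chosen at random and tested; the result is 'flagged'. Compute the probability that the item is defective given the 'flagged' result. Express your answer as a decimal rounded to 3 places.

Write H for 'the item is defective'. Prior odds H:¬H = 0.01/0.99 = 0.010101. For the 'flagged' outcome, the likelihood ratio is 0.886/0.295 = 3.0034.
Posterior odds = 0.010101 × 3.0034 = 0.030337, so P(H|E) = 0.030337/(1+0.030337) = 0.029.

P(H | E) ≈ 0.029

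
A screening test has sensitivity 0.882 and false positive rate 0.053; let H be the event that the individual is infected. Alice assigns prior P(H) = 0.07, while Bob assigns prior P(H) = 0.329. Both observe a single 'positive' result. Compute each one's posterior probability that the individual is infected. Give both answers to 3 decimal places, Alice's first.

P('+'|H) = 0.882, P('+'|¬H) = 0.053.
Alice: numerator 0.882·0.07 = 0.061740; evidence = 0.061740+0.053·0.93 = 0.11103; posterior = 0.556.
Bob: numerator 0.882·0.329 = 0.29018; evidence = 0.29018+0.053·0.671 = 0.32574; posterior = 0.891.

Alice: 0.556; Bob: 0.891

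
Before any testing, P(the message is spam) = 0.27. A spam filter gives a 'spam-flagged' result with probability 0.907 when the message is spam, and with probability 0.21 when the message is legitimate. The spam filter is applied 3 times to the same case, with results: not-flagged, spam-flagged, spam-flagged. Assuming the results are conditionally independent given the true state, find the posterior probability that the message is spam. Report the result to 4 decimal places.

Posterior P(H) ≈ 0.4482

Let H be the event that the message is spam; start with P(H) = 0.27. P('spam-flagged'|H) = 0.907, P('spam-flagged'|¬H) = 0.21.
Update on result 1 ('not-flagged'): P(H) ← 0.093·0.2700 / (0.093·0.2700 + 0.79·0.7300) = 0.025110/0.60181 = 0.0417.
Update on result 2 ('spam-flagged'): P(H) ← 0.907·0.0417 / (0.907·0.0417 + 0.21·0.9583) = 0.037844/0.23908 = 0.1583.
Update on result 3 ('spam-flagged'): P(H) ← 0.907·0.1583 / (0.907·0.1583 + 0.21·0.8417) = 0.14357/0.32033 = 0.4482.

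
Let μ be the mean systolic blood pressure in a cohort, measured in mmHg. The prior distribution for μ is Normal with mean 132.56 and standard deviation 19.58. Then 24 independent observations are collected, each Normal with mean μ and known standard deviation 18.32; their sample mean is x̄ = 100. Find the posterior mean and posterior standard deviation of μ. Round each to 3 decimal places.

Posterior mean ≈ 101.146; posterior SD ≈ 3.673

Prior precision 1/τ₀² = 1/19.58² = 0.00260840; data precision n/σ² = 24/18.32² = 0.0715089.
Posterior precision = 0.00260840 + 0.0715089 = 0.0741173, giving posterior SD = 1/√0.0741173 = 3.673.
Posterior mean = (0.00260840·132.56 + 0.0715089·100) / 0.0741173 = 101.146.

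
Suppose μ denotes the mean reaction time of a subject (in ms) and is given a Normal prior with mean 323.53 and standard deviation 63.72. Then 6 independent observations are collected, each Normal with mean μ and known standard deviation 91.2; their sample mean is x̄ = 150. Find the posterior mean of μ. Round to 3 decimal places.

Posterior mean ≈ 194.167

Prior precision 1/τ₀² = 1/63.72² = 0.00024629; data precision n/σ² = 6/91.2² = 0.00072138.
Posterior precision = 0.00024629 + 0.00072138 = 0.00096767.
Posterior mean = (0.00024629·323.53 + 0.00072138·150) / 0.00096767 = 194.167.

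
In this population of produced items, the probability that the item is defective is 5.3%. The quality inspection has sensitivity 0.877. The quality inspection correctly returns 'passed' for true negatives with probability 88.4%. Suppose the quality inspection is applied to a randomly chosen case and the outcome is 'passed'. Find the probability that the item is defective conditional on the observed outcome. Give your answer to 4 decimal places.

P(H | E) ≈ 0.0077

Write H for 'the item is defective'. Prior odds H:¬H = 0.053/0.947 = 0.055966. For the 'passed' outcome, the likelihood ratio is 0.123/0.884 = 0.13914.
Posterior odds = 0.055966 × 0.13914 = 0.0077872, so P(H|E) = 0.0077872/(1+0.0077872) = 0.0077.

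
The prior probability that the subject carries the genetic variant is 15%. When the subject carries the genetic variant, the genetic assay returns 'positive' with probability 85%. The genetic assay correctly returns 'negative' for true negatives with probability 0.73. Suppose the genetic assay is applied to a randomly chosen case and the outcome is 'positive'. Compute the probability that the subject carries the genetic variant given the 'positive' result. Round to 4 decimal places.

P(H | E) ≈ 0.3571

Let H be the event that the subject carries the genetic variant. P(H) = 0.15, so P(¬H) = 0.85. With E the 'positive' result, P(E|H) = 0.85 and P(E|¬H) = 0.27.
P(E) = 0.85·0.15 + 0.27·0.85 = 0.12750 + 0.22950 = 0.35700.
By Bayes' theorem, P(H|E) = 0.12750 / 0.35700 = 0.3571.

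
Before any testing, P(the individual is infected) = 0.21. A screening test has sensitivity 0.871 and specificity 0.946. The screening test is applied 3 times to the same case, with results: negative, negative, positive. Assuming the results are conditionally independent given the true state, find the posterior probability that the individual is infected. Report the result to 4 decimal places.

With H the event that the individual is infected, the joint likelihood of the observed sequence is P(data|H) = 0.129·0.129·0.871 = 0.014494 and P(data|¬H) = 0.946·0.946·0.054 = 0.048325.
Bayes: P(H|data) = 0.21·0.014494 / (0.21·0.014494 + 0.79·0.048325) = 0.0030438/0.041221 = 0.0738.

Posterior P(H) ≈ 0.0738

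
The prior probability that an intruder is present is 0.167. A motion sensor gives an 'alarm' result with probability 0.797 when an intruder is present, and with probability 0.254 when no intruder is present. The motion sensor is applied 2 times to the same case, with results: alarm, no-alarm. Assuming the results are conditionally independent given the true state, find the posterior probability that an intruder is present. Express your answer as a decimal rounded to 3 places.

Let H be the event that an intruder is present; start with P(H) = 0.167. P('alarm'|H) = 0.797, P('alarm'|¬H) = 0.254.
Update on result 1 ('alarm'): P(H) ← 0.797·0.1670 / (0.797·0.1670 + 0.254·0.8330) = 0.13310/0.34468 = 0.3862.
Update on result 2 ('no-alarm'): P(H) ← 0.203·0.3862 / (0.203·0.3862 + 0.746·0.6138) = 0.078389/0.53632 = 0.1462.

Posterior P(H) ≈ 0.146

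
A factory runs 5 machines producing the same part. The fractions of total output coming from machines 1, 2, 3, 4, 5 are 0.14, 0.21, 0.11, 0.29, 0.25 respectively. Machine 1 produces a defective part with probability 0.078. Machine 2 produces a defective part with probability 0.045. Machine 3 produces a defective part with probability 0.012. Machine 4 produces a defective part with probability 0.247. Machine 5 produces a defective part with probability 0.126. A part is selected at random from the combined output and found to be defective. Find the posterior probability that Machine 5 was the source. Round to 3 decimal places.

P(defective|M1) = 0.078; P(defective|M2) = 0.045; P(defective|M3) = 0.012; P(defective|M4) = 0.247; P(defective|M5) = 0.126.
Prior × likelihood for each source: 0.14·0.078=0.01092, 0.21·0.045=0.009450, 0.11·0.012=0.001320, 0.29·0.247=0.07163, 0.25·0.126=0.03150. Summing gives P(defective) = 0.12482.
P(Machine 5 | defective) = 0.03150 / 0.12482 = 0.252.

Posterior probability ≈ 0.252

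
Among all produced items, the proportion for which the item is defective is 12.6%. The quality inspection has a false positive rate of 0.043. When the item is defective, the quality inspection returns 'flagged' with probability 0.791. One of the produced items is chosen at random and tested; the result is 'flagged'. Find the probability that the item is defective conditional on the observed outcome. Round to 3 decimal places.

Let H be the event that the item is defective. P(H) = 0.126, so P(¬H) = 0.874. With E the 'flagged' result, P(E|H) = 0.791 and P(E|¬H) = 0.043.
P(E) = 0.791·0.126 + 0.043·0.874 = 0.099666 + 0.037582 = 0.13725.
By Bayes' theorem, P(H|E) = 0.099666 / 0.13725 = 0.726.

P(H | E) ≈ 0.726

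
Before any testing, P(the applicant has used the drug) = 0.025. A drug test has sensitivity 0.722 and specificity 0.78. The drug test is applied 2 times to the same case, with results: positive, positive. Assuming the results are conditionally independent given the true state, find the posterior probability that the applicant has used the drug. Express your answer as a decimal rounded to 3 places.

Let H be the event that the applicant has used the drug; start with P(H) = 0.025. P('positive'|H) = 0.722, P('positive'|¬H) = 0.22.
Update on result 1 ('positive'): P(H) ← 0.722·0.0250 / (0.722·0.0250 + 0.22·0.9750) = 0.018050/0.23255 = 0.0776.
Update on result 2 ('positive'): P(H) ← 0.722·0.0776 / (0.722·0.0776 + 0.22·0.9224) = 0.056040/0.25896 = 0.2164.

Posterior P(H) ≈ 0.216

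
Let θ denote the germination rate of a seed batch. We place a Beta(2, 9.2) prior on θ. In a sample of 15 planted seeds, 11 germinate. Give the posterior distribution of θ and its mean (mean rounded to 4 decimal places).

The binomial likelihood is conjugate to the Beta prior: with 11 successes and 4 failures, the posterior is Beta(2+11, 9.2+4) = Beta(13, 13.2).
E[θ | data] = 13/(13+13.2) = 0.4962.

Posterior: Beta(13, 13.2); mean ≈ 0.4962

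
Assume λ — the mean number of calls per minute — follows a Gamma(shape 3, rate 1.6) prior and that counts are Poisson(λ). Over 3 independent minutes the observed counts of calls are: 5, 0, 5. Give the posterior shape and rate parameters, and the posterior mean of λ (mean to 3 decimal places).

Total count ∑xᵢ = 10 over n = 3 minutes.
Gamma is conjugate to the Poisson likelihood: posterior is Gamma(shape = 3+10 = 13, rate = 1.6+3 = 4.6).
Posterior mean = shape/rate = 13/4.6 = 2.826.

Posterior: Gamma(shape=13, rate=4.6); mean ≈ 2.826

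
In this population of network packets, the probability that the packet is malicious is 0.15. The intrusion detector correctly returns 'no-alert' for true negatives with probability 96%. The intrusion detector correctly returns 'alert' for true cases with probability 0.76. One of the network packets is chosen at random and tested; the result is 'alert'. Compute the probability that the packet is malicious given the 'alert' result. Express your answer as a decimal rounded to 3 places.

P(H | E) ≈ 0.770

Write H for 'the packet is malicious'. Prior odds H:¬H = 0.15/0.85 = 0.17647. For the 'alert' outcome, the likelihood ratio is 0.76/0.04 = 19.000.
Posterior odds = 0.17647 × 19.000 = 3.3529, so P(H|E) = 3.3529/(1+3.3529) = 0.770.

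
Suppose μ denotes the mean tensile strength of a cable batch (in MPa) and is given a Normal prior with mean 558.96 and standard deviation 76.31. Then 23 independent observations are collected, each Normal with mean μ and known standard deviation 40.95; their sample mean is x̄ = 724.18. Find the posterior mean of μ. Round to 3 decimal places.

Posterior mean ≈ 722.137

Prior precision 1/τ₀² = 1/76.31² = 0.00017173; data precision n/σ² = 23/40.95² = 0.0137158.
Posterior precision = 0.00017173 + 0.0137158 = 0.0138875.
Posterior mean = (0.00017173·558.96 + 0.0137158·724.18) / 0.0138875 = 722.137.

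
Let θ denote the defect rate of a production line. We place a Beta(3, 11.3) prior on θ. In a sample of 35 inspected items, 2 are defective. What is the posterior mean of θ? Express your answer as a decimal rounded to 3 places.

Posterior mean ≈ 0.101

Observing 2 successes and 33 failures updates Beta(3, 11.3) by adding the success and failure counts to the two shape parameters: α = 3+2 = 5, β = 11.3+33 = 44.3.
Posterior mean = α/(α+β) = 5/49.3 = 0.101.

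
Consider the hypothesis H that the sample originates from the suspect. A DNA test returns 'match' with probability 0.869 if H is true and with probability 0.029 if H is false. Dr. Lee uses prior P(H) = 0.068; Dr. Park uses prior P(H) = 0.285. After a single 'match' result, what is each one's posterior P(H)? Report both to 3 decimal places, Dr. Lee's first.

Dr. Lee: 0.686; Dr. Park: 0.923

P('+'|H) = 0.869, P('+'|¬H) = 0.029.
Dr. Lee: numerator 0.869·0.068 = 0.059092; evidence = 0.059092+0.029·0.932 = 0.086120; posterior = 0.686.
Dr. Park: numerator 0.869·0.285 = 0.24766; evidence = 0.24766+0.029·0.715 = 0.26840; posterior = 0.923.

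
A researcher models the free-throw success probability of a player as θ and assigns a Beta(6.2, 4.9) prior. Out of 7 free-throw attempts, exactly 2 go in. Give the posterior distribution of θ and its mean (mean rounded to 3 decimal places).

Posterior: Beta(8.2, 9.9); mean ≈ 0.453

The binomial likelihood is conjugate to the Beta prior: with 2 successes and 5 failures, the posterior is Beta(6.2+2, 4.9+5) = Beta(8.2, 9.9).
E[θ | data] = 8.2/(8.2+9.9) = 0.453.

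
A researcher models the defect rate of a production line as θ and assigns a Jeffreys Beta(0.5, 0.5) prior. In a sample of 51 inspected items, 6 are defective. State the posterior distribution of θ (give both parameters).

The binomial likelihood is conjugate to the Beta prior: with 6 successes and 45 failures, the posterior is Beta(0.5+6, 0.5+45) = Beta(6.5, 45.5).

Posterior: Beta(6.5, 45.5)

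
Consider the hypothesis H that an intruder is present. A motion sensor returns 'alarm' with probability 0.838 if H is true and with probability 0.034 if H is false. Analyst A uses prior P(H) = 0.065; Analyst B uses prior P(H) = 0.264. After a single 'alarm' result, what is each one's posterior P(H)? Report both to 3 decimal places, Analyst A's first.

Analyst A: 0.631; Analyst B: 0.898

P('+'|H) = 0.838, P('+'|¬H) = 0.034.
Analyst A: numerator 0.838·0.065 = 0.054470; evidence = 0.054470+0.034·0.935 = 0.086260; posterior = 0.631.
Analyst B: numerator 0.838·0.264 = 0.22123; evidence = 0.22123+0.034·0.736 = 0.24626; posterior = 0.898.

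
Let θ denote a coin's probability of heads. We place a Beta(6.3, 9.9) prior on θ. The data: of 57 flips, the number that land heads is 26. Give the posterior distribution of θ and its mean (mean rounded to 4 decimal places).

Observing 26 successes and 31 failures updates Beta(6.3, 9.9) by adding the success and failure counts to the two shape parameters: α = 6.3+26 = 32.3, β = 9.9+31 = 40.9.
Posterior mean = α/(α+β) = 32.3/73.2 = 0.4413.

Posterior: Beta(32.3, 40.9); mean ≈ 0.4413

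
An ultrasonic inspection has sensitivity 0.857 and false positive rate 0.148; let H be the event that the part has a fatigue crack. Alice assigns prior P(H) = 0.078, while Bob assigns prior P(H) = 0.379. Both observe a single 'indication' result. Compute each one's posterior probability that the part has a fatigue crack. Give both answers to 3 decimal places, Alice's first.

Alice: 0.329; Bob: 0.779

The likelihood ratio for an 'indication' result is 0.857/0.148 = 5.7905.
Alice: prior odds 0.078/0.922 = 0.084599; posterior odds 0.48987; posterior probability 0.329.
Bob: prior odds 0.379/0.621 = 0.61031; posterior odds 3.5340; posterior probability 0.779.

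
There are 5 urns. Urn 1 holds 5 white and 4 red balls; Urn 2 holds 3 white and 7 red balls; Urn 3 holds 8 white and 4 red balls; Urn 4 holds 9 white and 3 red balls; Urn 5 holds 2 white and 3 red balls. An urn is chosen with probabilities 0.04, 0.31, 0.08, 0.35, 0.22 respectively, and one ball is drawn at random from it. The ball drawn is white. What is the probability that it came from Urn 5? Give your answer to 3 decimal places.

Tabulate prior·likelihood by source: [1] prior 0.04, lik 0.5556, product 0.02222; [2] prior 0.31, lik 0.3, product 0.09300; [3] prior 0.08, lik 0.6667, product 0.05333; [4] prior 0.35, lik 0.75, product 0.2625; [5] prior 0.22, lik 0.4, product 0.08800.
Normalizing constant = 0.51906; the posterior for Urn 5 is its product over the sum, 0.08800/0.51906 = 0.170.

Posterior probability ≈ 0.170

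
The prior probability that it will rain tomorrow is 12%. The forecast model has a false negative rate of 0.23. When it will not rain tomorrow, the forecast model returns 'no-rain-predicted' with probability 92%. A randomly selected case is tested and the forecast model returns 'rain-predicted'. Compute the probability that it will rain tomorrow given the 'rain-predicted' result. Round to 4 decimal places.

P(H | E) ≈ 0.5676

Write H for 'it will rain tomorrow'. Prior odds H:¬H = 0.12/0.88 = 0.13636. For the 'rain-predicted' outcome, the likelihood ratio is 0.77/0.08 = 9.6250.
Posterior odds = 0.13636 × 9.6250 = 1.3125, so P(H|E) = 1.3125/(1+1.3125) = 0.5676.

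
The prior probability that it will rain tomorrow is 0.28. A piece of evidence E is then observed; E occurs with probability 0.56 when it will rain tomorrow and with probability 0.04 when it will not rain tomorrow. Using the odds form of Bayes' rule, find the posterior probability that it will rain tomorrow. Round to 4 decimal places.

Prior odds = 0.28/(1−0.28) = 0.38889. In log-odds, ln(0.38889) = -0.94446.
Add log likelihood ratio: ln(14.000) = 2.6391.
Posterior log-odds = 1.6946, so posterior odds = exp(1.6946) = 5.4444. Converting, P(H|E) = 5.4444/6.4444 = 0.8448.

Posterior probability ≈ 0.8448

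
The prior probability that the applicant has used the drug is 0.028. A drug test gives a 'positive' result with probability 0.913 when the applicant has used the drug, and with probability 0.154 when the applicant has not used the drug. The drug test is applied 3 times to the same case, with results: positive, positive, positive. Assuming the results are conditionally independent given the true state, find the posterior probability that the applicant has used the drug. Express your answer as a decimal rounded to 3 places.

Posterior P(H) ≈ 0.857

Let H be the event that the applicant has used the drug; start with P(H) = 0.028. P('positive'|H) = 0.913, P('positive'|¬H) = 0.154.
Update on result 1 ('positive'): P(H) ← 0.913·0.0280 / (0.913·0.0280 + 0.154·0.9720) = 0.025564/0.17525 = 0.1459.
Update on result 2 ('positive'): P(H) ← 0.913·0.1459 / (0.913·0.1459 + 0.154·0.8541) = 0.13318/0.26472 = 0.5031.
Update on result 3 ('positive'): P(H) ← 0.913·0.5031 / (0.913·0.5031 + 0.154·0.4969) = 0.45933/0.53586 = 0.8572.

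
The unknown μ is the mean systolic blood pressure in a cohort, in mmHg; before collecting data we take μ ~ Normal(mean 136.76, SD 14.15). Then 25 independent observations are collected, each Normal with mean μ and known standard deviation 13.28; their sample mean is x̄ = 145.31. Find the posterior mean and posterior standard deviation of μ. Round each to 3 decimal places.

Prior precision 1/τ₀² = 1/14.15² = 0.00499444; data precision n/σ² = 25/13.28² = 0.141757.
Posterior precision = 0.00499444 + 0.141757 = 0.146751, giving posterior SD = 1/√0.146751 = 2.610.
Posterior mean = (0.00499444·136.76 + 0.141757·145.31) / 0.146751 = 145.019.

Posterior mean ≈ 145.019; posterior SD ≈ 2.610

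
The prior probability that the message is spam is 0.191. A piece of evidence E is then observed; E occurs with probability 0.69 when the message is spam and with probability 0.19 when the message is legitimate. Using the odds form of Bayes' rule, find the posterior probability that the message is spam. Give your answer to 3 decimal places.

Posterior probability ≈ 0.462

Prior odds = 0.191/(1−0.191) = 0.23609. In log-odds, ln(0.23609) = -1.4435.
Add log likelihood ratio: ln(3.6316) = 1.2897.
Posterior log-odds = -0.15386, so posterior odds = exp(-0.15386) = 0.85739. Converting, P(H|E) = 0.85739/1.8574 = 0.462.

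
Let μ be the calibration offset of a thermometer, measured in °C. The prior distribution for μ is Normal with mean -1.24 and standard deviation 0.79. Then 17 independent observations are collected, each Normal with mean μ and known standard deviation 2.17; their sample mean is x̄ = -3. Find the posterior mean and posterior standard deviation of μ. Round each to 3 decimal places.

Posterior mean ≈ -2.459; posterior SD ≈ 0.438

Prior precision 1/τ₀² = 1/0.79² = 1.60231; data precision n/σ² = 17/2.17² = 3.61018.
Posterior precision = 1.60231 + 3.61018 = 5.21249, giving posterior SD = 1/√5.21249 = 0.438.
Posterior mean = (1.60231·-1.24 + 3.61018·-3) / 5.21249 = -2.459.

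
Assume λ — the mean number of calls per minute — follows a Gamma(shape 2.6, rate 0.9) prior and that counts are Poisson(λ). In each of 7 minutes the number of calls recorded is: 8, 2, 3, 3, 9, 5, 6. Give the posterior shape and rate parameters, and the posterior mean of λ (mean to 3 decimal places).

Posterior: Gamma(shape=38.6, rate=7.9); mean ≈ 4.886

Total count ∑xᵢ = 36 over n = 7 minutes.
Gamma is conjugate to the Poisson likelihood: posterior is Gamma(shape = 2.6+36 = 38.6, rate = 0.9+7 = 7.9).
Posterior mean = shape/rate = 38.6/7.9 = 4.886.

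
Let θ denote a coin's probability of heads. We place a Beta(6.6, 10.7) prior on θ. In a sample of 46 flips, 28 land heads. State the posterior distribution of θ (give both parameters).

The binomial likelihood is conjugate to the Beta prior: with 28 successes and 18 failures, the posterior is Beta(6.6+28, 10.7+18) = Beta(34.6, 28.7).

Posterior: Beta(34.6, 28.7)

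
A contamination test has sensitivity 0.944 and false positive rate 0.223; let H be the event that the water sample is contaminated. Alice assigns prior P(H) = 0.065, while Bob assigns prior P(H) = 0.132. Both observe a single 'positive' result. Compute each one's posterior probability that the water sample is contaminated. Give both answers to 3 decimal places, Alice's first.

Alice: 0.227; Bob: 0.392

The likelihood ratio for a 'positive' result is 0.944/0.223 = 4.2332.
Alice: prior odds 0.065/0.935 = 0.069519; posterior odds 0.29429; posterior probability 0.227.
Bob: prior odds 0.132/0.868 = 0.15207; posterior odds 0.64376; posterior probability 0.392.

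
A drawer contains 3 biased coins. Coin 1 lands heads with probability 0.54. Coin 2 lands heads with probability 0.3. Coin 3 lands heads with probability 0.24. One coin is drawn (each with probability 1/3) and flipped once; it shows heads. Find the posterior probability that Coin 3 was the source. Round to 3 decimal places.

Posterior probability ≈ 0.222

P(heads|C1) = 0.54; P(heads|C2) = 0.3; P(heads|C3) = 0.24.
Prior × likelihood for each source: 0.333333·0.54=0.1800, 0.333333·0.3=0.1000, 0.333333·0.24=0.08000. Summing gives P(heads) = 0.36000.
P(Coin 3 | heads) = 0.08000 / 0.36000 = 0.222.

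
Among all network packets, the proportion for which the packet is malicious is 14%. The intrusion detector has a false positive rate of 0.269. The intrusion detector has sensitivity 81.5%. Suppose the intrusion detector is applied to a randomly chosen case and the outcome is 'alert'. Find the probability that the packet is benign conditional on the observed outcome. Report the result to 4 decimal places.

Let H be the event that the packet is malicious. P(H) = 0.14, so P(¬H) = 0.86. With E the 'alert' result, P(E|H) = 0.815 and P(E|¬H) = 0.269.
P(E) = 0.815·0.14 + 0.269·0.86 = 0.11410 + 0.23134 = 0.34544.
By Bayes' theorem, P(H|E) = 0.11410 / 0.34544 = 0.3303. Hence P(¬H|E) = 1 − 0.3303 = 0.6697.

P(¬H | E) ≈ 0.6697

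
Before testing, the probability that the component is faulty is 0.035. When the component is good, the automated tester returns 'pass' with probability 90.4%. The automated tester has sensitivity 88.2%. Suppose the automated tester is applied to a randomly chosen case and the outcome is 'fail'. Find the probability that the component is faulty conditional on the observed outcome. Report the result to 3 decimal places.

Let H be the event that the component is faulty. P(H) = 0.035, so P(¬H) = 0.965. With E the 'fail' result, P(E|H) = 0.882 and P(E|¬H) = 0.096.
P(E) = 0.882·0.035 + 0.096·0.965 = 0.030870 + 0.092640 = 0.12351.
By Bayes' theorem, P(H|E) = 0.030870 / 0.12351 = 0.250.

P(H | E) ≈ 0.250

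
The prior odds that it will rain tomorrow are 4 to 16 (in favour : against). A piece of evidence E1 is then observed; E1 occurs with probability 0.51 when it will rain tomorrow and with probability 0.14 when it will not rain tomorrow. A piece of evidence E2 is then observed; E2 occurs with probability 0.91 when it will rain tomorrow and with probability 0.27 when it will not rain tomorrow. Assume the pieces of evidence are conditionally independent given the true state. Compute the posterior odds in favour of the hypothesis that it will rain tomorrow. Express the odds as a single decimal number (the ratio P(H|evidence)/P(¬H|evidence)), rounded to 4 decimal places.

Posterior odds ≈ 3.0694

Prior odds = 4/16 = 0.25000. In log-odds, ln(0.25000) = -1.3863.
Add log likelihood ratios: ln(3.6429) + ln(3.3704) = 2.5078.
Posterior log-odds = 1.1215, so posterior odds = exp(1.1215) = 3.0694.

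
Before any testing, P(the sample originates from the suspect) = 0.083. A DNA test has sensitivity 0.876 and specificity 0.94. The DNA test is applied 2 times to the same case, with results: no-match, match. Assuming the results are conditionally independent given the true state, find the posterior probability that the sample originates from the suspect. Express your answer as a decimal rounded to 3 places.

With H the event that the sample originates from the suspect, the joint likelihood of the observed sequence is P(data|H) = 0.124·0.876 = 0.10862 and P(data|¬H) = 0.94·0.06 = 0.056400.
Bayes: P(H|data) = 0.083·0.10862 / (0.083·0.10862 + 0.917·0.056400) = 0.0090158/0.060735 = 0.1484.

Posterior P(H) ≈ 0.148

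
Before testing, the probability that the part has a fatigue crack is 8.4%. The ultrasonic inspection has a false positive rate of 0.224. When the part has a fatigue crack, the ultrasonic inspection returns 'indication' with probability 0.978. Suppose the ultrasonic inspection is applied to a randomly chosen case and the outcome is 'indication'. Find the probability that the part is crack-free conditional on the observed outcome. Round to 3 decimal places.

P(¬H | E) ≈ 0.714

Let H be the event that the part has a fatigue crack. P(H) = 0.084, so P(¬H) = 0.916. With E the 'indication' result, P(E|H) = 0.978 and P(E|¬H) = 0.224.
P(E) = 0.978·0.084 + 0.224·0.916 = 0.082152 + 0.20518 = 0.28734.
By Bayes' theorem, P(H|E) = 0.082152 / 0.28734 = 0.286. Hence P(¬H|E) = 1 − 0.286 = 0.714.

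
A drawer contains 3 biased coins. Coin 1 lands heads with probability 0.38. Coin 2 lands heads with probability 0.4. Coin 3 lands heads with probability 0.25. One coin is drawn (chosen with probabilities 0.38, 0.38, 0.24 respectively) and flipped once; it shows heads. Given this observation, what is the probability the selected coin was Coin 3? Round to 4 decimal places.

Tabulate prior·likelihood by source: [1] prior 0.38, lik 0.38, product 0.1444; [2] prior 0.38, lik 0.4, product 0.1520; [3] prior 0.24, lik 0.25, product 0.06000.
Normalizing constant = 0.35640; the posterior for Coin 3 is its product over the sum, 0.06000/0.35640 = 0.1684.

Posterior probability ≈ 0.1684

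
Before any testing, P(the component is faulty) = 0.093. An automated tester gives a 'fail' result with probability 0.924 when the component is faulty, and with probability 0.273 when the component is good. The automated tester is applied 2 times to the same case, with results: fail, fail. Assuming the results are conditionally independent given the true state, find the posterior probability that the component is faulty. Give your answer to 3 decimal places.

Posterior P(H) ≈ 0.540

With H the event that the component is faulty, the joint likelihood of the observed sequence is P(data|H) = 0.924·0.924 = 0.85378 and P(data|¬H) = 0.273·0.273 = 0.074529.
Bayes: P(H|data) = 0.093·0.85378 / (0.093·0.85378 + 0.907·0.074529) = 0.079401/0.14700 = 0.5401.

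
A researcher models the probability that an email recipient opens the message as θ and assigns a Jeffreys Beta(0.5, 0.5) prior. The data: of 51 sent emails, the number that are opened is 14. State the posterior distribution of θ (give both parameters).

Posterior: Beta(14.5, 37.5)

The binomial likelihood is conjugate to the Beta prior: with 14 successes and 37 failures, the posterior is Beta(0.5+14, 0.5+37) = Beta(14.5, 37.5).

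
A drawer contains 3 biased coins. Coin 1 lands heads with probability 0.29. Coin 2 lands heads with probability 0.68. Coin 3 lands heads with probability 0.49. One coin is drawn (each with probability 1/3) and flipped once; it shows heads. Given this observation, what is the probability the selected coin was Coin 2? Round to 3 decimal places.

P(heads|C1) = 0.29; P(heads|C2) = 0.68; P(heads|C3) = 0.49.
Prior × likelihood for each source: 0.333333·0.29=0.09667, 0.333333·0.68=0.2267, 0.333333·0.49=0.1633. Summing gives P(heads) = 0.48667.
P(Coin 2 | heads) = 0.2267 / 0.48667 = 0.466.

Posterior probability ≈ 0.466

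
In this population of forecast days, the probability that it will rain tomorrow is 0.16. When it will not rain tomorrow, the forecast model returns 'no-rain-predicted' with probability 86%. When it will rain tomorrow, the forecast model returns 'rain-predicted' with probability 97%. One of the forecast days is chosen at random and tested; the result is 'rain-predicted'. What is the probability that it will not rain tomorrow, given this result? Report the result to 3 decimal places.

Let H be the event that it will rain tomorrow. P(H) = 0.16, so P(¬H) = 0.84. With E the 'rain-predicted' result, P(E|H) = 0.97 and P(E|¬H) = 0.14.
P(E) = 0.97·0.16 + 0.14·0.84 = 0.15520 + 0.11760 = 0.27280.
By Bayes' theorem, P(H|E) = 0.15520 / 0.27280 = 0.569. Hence P(¬H|E) = 1 − 0.569 = 0.431.

P(¬H | E) ≈ 0.431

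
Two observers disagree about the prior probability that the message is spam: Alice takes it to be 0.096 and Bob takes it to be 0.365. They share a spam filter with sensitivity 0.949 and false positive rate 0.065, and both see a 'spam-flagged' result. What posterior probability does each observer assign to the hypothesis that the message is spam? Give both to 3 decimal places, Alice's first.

Alice: 0.608; Bob: 0.894

P('+'|H) = 0.949, P('+'|¬H) = 0.065.
Alice: numerator 0.949·0.096 = 0.091104; evidence = 0.091104+0.065·0.904 = 0.14986; posterior = 0.608.
Bob: numerator 0.949·0.365 = 0.34638; evidence = 0.34638+0.065·0.635 = 0.38766; posterior = 0.894.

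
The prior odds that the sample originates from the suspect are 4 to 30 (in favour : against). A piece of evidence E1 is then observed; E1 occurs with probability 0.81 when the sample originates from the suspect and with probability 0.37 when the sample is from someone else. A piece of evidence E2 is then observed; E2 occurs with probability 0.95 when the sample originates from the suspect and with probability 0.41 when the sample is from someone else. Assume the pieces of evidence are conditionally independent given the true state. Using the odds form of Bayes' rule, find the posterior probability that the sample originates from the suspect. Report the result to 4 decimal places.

Posterior probability ≈ 0.4035

Prior odds = 4/30 = 0.13333. In log-odds, ln(0.13333) = -2.0149.
Add log likelihood ratios: ln(2.1892) + ln(2.3171) = 1.6238.
Posterior log-odds = -0.39107, so posterior odds = exp(-0.39107) = 0.67633. Converting, P(H|E) = 0.67633/1.6763 = 0.4035.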